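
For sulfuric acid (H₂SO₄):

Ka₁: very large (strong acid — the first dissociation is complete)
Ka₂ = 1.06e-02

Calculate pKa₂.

pKa₂ = -log(Ka₂) = -log(1.06e-02) = 1.97.

pK_{a2} = 1.97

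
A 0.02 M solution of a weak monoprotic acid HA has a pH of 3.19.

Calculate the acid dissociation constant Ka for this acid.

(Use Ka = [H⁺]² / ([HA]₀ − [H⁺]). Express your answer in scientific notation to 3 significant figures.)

[H⁺] = 10^(−pH) = 10^(−3.19) = 6.457e-04 M. For HA ⇌ H⁺ + A⁻, Ka = [H⁺][A⁻]/[HA] = [H⁺]² / ([HA]₀ − [H⁺]) = (6.457e-04)² / (0.02 − 6.457e-04) = 2.15e-05.

K_a = 2.15e-05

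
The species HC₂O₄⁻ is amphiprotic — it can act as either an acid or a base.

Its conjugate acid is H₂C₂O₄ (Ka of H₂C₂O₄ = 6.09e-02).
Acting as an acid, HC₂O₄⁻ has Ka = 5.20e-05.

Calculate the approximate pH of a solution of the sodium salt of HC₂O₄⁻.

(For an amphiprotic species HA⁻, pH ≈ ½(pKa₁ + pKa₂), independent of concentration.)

pKa₁ = -log(6.09e-02) = 1.22; pKa₂ = -log(5.20e-05) = 4.28. For an amphiprotic species, pH ≈ ½(pKa₁ + pKa₂) = ½(1.22 + 4.28) = 2.75.

pH = 2.75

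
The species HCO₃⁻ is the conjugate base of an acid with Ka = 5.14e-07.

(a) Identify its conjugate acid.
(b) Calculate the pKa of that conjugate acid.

(a) The conjugate acid is formed by adding one H⁺ to HCO₃⁻, giving H₂CO₃. (b) pKa = -log(Ka) = -log(5.14e-07) = 6.29.

Conjugate acid: H₂CO₃; pK_a = 6.29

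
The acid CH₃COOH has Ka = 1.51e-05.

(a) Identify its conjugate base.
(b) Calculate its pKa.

(a) The conjugate base is formed by removing one H⁺ from CH₃COOH, giving CH₃COO⁻. (b) pKa = -log(Ka) = -log(1.51e-05) = 4.82.

Conjugate base: CH₃COO⁻; pK_a = 4.82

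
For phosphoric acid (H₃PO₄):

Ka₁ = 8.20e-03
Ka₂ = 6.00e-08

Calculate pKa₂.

pKa₂ = -log(Ka₂) = -log(6.00e-08) = 7.22.

pK_{a2} = 7.22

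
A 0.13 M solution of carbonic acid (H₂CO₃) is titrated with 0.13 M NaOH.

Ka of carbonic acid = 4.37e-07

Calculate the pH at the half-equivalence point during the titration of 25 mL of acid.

At half-equivalence [HA] = [A⁻], so Henderson-Hasselbalch gives pH = pKa = -log(4.37e-07) = 6.36.

pH = pKa = 6.36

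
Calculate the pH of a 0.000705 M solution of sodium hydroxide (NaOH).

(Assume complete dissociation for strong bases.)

[OH⁻] = 0.000705 M for strong base. pOH = -log[OH⁻] = 3.15, pH = 14 - pOH

pH = 10.85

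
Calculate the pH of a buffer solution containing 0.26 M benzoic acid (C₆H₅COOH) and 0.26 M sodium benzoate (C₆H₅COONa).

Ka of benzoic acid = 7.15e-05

pKa = -log(7.15e-05) = 4.15. pH = pKa + log([A⁻]/[HA]) = 4.15 + log(0.26/0.26)

pH = 4.15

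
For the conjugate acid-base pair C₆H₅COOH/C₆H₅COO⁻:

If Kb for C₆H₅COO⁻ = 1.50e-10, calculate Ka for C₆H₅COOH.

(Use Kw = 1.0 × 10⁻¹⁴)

For a conjugate pair Ka × Kb = Kw, so Ka = Kw/Kb = 1.0 × 10⁻¹⁴ / 1.50e-10 = 6.67e-05.

K_a = 6.67e-05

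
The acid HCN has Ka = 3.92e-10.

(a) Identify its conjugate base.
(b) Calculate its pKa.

(a) The conjugate base is formed by removing one H⁺ from HCN, giving CN⁻. (b) pKa = -log(Ka) = -log(3.92e-10) = 9.41.

Conjugate base: CN⁻; pK_a = 9.41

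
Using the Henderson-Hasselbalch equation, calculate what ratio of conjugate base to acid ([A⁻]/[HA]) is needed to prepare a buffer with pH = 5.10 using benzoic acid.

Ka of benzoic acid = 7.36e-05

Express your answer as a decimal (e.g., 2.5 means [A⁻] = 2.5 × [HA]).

pKa = -log(7.36e-05) = 4.1331. pH = pKa + log([A⁻]/[HA]), so log([A⁻]/[HA]) = pH − pKa = 5.10 − 4.1331 = 0.9669. [A⁻]/[HA] = 10^(0.9669) = 9.27

[A⁻]/[HA] = 9.27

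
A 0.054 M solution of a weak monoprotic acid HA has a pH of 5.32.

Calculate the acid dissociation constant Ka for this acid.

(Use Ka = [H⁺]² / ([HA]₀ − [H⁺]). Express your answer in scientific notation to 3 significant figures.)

[H⁺] = 10^(−pH) = 10^(−5.32) = 4.786e-06 M. For HA ⇌ H⁺ + A⁻, Ka = [H⁺][A⁻]/[HA] = [H⁺]² / ([HA]₀ − [H⁺]) = (4.786e-06)² / (0.054 − 4.786e-06) = 4.24e-10.

K_a = 4.24e-10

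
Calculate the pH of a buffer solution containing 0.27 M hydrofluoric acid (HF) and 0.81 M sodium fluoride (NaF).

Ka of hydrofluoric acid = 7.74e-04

pKa = -log(7.74e-04) = 3.11. pH = pKa + log([A⁻]/[HA]) = 3.11 + log(0.81/0.27)

pH = 3.59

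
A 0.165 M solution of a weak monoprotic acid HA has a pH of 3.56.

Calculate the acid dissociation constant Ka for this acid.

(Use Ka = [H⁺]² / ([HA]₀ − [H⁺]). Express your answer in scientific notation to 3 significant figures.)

[H⁺] = 10^(−pH) = 10^(−3.56) = 2.754e-04 M. For HA ⇌ H⁺ + A⁻, Ka = [H⁺][A⁻]/[HA] = [H⁺]² / ([HA]₀ − [H⁺]) = (2.754e-04)² / (0.165 − 2.754e-04) = 4.61e-07.

K_a = 4.61e-07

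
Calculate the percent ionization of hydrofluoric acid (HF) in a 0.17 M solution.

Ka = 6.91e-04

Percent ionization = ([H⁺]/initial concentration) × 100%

Using Ka equilibrium: x² + Ka×x - Ka×C = 0. Solving: [H⁺] = 1.0498e-02. Percent = (1.0498e-02/0.17) × 100

Percent ionization = 6.18%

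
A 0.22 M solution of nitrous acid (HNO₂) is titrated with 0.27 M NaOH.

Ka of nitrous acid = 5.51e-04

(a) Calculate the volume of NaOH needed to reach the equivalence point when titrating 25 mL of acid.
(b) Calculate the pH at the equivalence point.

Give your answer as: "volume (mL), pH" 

moles acid = 0.22 × 25/1000 = 0.0055 mol; V_base = moles/0.27 × 1000 = 20.4 mL. At equivalence only the conjugate base is present: [A⁻] = 0.0055/0.045 = 1.2122e-01 M. Kb = Kw/Ka = 1.81e-11; [OH⁻] = √(Kb × [A⁻]) = 1.4833e-06; pOH = 5.83; pH = 14 - pOH = 8.17.

V = 20.4 mL, pH = 8.17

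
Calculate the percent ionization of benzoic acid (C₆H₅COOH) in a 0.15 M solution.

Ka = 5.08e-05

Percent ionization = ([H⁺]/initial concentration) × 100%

Using Ka equilibrium: x² + Ka×x - Ka×C = 0. Solving: [H⁺] = 2.7352e-03. Percent = (2.7352e-03/0.15) × 100

Percent ionization = 1.82%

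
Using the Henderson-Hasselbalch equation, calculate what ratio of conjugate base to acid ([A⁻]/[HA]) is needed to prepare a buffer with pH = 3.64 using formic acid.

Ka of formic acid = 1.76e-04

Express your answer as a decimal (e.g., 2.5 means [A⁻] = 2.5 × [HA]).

pKa = -log(1.76e-04) = 3.7545. pH = pKa + log([A⁻]/[HA]), so log([A⁻]/[HA]) = pH − pKa = 3.64 − 3.7545 = -0.1145. [A⁻]/[HA] = 10^(-0.1145) = 0.768

[A⁻]/[HA] = 0.768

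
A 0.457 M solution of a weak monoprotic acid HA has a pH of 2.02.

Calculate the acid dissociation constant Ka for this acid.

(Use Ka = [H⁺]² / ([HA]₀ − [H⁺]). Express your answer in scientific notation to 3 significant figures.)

[H⁺] = 10^(−pH) = 10^(−2.02) = 9.550e-03 M. For HA ⇌ H⁺ + A⁻, Ka = [H⁺][A⁻]/[HA] = [H⁺]² / ([HA]₀ − [H⁺]) = (9.550e-03)² / (0.457 − 9.550e-03) = 2.04e-04.

K_a = 2.04e-04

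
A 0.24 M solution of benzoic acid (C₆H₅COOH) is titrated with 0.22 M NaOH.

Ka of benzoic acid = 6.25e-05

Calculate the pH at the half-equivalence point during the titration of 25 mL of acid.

At half-equivalence [HA] = [A⁻], so Henderson-Hasselbalch gives pH = pKa = -log(6.25e-05) = 4.20.

pH = pKa = 4.20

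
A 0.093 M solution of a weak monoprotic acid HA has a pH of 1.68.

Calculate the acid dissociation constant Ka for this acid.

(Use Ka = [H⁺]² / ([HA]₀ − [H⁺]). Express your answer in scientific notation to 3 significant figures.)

[H⁺] = 10^(−pH) = 10^(−1.68) = 2.089e-02 M. For HA ⇌ H⁺ + A⁻, Ka = [H⁺][A⁻]/[HA] = [H⁺]² / ([HA]₀ − [H⁺]) = (2.089e-02)² / (0.093 − 2.089e-02) = 6.05e-03.

K_a = 6.05e-03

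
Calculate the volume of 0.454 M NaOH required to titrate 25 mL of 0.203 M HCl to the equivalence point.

At equivalence: moles acid = moles base. moles HCl = 0.203 × 25/1000 = 0.005075 mol. V_base = moles / 0.454 × 1000 = 11.2 mL.

V_{base} = 11.2 mL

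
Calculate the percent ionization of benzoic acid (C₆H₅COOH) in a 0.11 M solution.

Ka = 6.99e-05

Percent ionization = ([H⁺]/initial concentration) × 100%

Using Ka equilibrium: x² + Ka×x - Ka×C = 0. Solving: [H⁺] = 2.7382e-03. Percent = (2.7382e-03/0.11) × 100

Percent ionization = 2.49%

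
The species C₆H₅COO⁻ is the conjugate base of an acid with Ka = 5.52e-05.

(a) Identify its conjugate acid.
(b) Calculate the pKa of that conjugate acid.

(a) The conjugate acid is formed by adding one H⁺ to C₆H₅COO⁻, giving C₆H₅COOH. (b) pKa = -log(Ka) = -log(5.52e-05) = 4.26.

Conjugate acid: C₆H₅COOH; pK_a = 4.26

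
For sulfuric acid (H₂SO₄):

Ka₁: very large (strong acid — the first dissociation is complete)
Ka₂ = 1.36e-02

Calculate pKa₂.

pKa₂ = -log(Ka₂) = -log(1.36e-02) = 1.87.

pK_{a2} = 1.87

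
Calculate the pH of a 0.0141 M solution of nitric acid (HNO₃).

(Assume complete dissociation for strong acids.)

[H⁺] = 0.0141 M for strong acid. pH = -log[H⁺] = -log(0.0141)

pH = 1.85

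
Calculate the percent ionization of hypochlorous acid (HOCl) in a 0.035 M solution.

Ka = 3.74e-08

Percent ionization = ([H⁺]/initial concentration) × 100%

Using Ka equilibrium: x² + Ka×x - Ka×C = 0. Solving: [H⁺] = 3.6161e-05. Percent = (3.6161e-05/0.035) × 100

Percent ionization = 0.103%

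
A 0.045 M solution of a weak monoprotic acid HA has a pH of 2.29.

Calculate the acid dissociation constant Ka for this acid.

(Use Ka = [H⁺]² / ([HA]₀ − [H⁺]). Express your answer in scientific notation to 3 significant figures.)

[H⁺] = 10^(−pH) = 10^(−2.29) = 5.129e-03 M. For HA ⇌ H⁺ + A⁻, Ka = [H⁺][A⁻]/[HA] = [H⁺]² / ([HA]₀ − [H⁺]) = (5.129e-03)² / (0.045 − 5.129e-03) = 6.60e-04.

K_a = 6.60e-04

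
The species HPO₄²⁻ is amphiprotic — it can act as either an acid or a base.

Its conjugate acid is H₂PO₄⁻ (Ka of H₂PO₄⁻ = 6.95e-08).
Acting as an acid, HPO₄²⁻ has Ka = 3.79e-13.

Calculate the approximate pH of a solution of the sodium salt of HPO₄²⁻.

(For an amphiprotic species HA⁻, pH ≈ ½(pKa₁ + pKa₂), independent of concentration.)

pKa₁ = -log(6.95e-08) = 7.16; pKa₂ = -log(3.79e-13) = 12.42. For an amphiprotic species, pH ≈ ½(pKa₁ + pKa₂) = ½(7.16 + 12.42) = 9.79.

pH = 9.79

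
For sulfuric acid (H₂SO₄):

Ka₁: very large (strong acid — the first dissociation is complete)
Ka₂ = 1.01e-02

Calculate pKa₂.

pKa₂ = -log(Ka₂) = -log(1.01e-02) = 2.00.

pK_{a2} = 2.00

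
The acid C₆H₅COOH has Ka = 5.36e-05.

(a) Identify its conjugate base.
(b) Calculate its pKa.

(a) The conjugate base is formed by removing one H⁺ from C₆H₅COOH, giving C₆H₅COO⁻. (b) pKa = -log(Ka) = -log(5.36e-05) = 4.27.

Conjugate base: C₆H₅COO⁻; pK_a = 4.27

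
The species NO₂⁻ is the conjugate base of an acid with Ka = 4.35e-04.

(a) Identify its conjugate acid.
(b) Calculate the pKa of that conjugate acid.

(a) The conjugate acid is formed by adding one H⁺ to NO₂⁻, giving HNO₂. (b) pKa = -log(Ka) = -log(4.35e-04) = 3.36.

Conjugate acid: HNO₂; pK_a = 3.36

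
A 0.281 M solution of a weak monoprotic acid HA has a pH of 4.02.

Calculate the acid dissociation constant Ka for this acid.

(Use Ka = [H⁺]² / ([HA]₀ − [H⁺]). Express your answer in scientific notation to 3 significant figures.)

[H⁺] = 10^(−pH) = 10^(−4.02) = 9.550e-05 M. For HA ⇌ H⁺ + A⁻, Ka = [H⁺][A⁻]/[HA] = [H⁺]² / ([HA]₀ − [H⁺]) = (9.550e-05)² / (0.281 − 9.550e-05) = 3.25e-08.

K_a = 3.25e-08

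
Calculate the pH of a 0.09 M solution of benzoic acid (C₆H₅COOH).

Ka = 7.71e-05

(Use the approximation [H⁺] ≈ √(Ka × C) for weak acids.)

[H⁺] = √(Ka × C) = √(7.71e-05 × 0.09) = 2.6342e-03. pH = -log(2.6342e-03)

pH = 2.58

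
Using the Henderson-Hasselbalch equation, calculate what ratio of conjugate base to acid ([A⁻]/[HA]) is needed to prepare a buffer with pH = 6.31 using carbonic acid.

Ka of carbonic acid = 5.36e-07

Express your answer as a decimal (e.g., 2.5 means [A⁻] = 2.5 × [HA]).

pKa = -log(5.36e-07) = 6.2708. pH = pKa + log([A⁻]/[HA]), so log([A⁻]/[HA]) = pH − pKa = 6.31 − 6.2708 = 0.0392. [A⁻]/[HA] = 10^(0.0392) = 1.09

[A⁻]/[HA] = 1.09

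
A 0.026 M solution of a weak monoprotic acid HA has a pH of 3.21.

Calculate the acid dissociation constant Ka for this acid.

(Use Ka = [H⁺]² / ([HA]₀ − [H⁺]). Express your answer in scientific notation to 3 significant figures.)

[H⁺] = 10^(−pH) = 10^(−3.21) = 6.166e-04 M. For HA ⇌ H⁺ + A⁻, Ka = [H⁺][A⁻]/[HA] = [H⁺]² / ([HA]₀ − [H⁺]) = (6.166e-04)² / (0.026 − 6.166e-04) = 1.50e-05.

K_a = 1.50e-05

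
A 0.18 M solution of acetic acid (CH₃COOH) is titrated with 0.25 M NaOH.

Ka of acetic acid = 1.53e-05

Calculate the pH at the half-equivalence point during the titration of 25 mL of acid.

At half-equivalence [HA] = [A⁻], so Henderson-Hasselbalch gives pH = pKa = -log(1.53e-05) = 4.82.

pH = pKa = 4.82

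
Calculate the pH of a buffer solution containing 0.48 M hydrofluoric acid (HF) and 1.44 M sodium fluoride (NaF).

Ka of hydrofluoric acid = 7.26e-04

pKa = -log(7.26e-04) = 3.14. pH = pKa + log([A⁻]/[HA]) = 3.14 + log(1.44/0.48)

pH = 3.62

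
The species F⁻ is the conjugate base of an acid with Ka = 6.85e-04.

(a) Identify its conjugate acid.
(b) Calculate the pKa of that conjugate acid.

(a) The conjugate acid is formed by adding one H⁺ to F⁻, giving HF. (b) pKa = -log(Ka) = -log(6.85e-04) = 3.16.

Conjugate acid: HF; pK_a = 3.16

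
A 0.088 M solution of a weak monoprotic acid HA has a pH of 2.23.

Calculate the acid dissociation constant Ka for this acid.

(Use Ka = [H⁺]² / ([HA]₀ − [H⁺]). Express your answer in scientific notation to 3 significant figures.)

[H⁺] = 10^(−pH) = 10^(−2.23) = 5.888e-03 M. For HA ⇌ H⁺ + A⁻, Ka = [H⁺][A⁻]/[HA] = [H⁺]² / ([HA]₀ − [H⁺]) = (5.888e-03)² / (0.088 − 5.888e-03) = 4.22e-04.

K_a = 4.22e-04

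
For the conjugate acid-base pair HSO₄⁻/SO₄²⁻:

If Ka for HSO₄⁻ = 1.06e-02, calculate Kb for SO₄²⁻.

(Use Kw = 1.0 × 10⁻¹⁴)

For a conjugate pair Ka × Kb = Kw, so Kb = Kw/Ka = 1.0 × 10⁻¹⁴ / 1.06e-02 = 9.43e-13.

K_b = 9.43e-13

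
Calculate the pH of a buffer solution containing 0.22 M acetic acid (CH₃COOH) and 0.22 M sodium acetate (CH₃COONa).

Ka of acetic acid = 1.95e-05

pKa = -log(1.95e-05) = 4.71. pH = pKa + log([A⁻]/[HA]) = 4.71 + log(0.22/0.22)

pH = 4.71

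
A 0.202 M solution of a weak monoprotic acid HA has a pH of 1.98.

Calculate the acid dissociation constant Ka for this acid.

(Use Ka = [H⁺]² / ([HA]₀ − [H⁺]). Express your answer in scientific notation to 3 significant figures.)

[H⁺] = 10^(−pH) = 10^(−1.98) = 1.047e-02 M. For HA ⇌ H⁺ + A⁻, Ka = [H⁺][A⁻]/[HA] = [H⁺]² / ([HA]₀ − [H⁺]) = (1.047e-02)² / (0.202 − 1.047e-02) = 5.72e-04.

K_a = 5.72e-04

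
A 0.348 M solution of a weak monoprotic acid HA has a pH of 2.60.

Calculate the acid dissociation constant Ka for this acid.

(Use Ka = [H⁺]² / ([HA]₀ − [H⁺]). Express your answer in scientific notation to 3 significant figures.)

[H⁺] = 10^(−pH) = 10^(−2.60) = 2.512e-03 M. For HA ⇌ H⁺ + A⁻, Ka = [H⁺][A⁻]/[HA] = [H⁺]² / ([HA]₀ − [H⁺]) = (2.512e-03)² / (0.348 − 2.512e-03) = 1.83e-05.

K_a = 1.83e-05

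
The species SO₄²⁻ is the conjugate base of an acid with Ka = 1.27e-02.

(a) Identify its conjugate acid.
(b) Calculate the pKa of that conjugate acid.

(a) The conjugate acid is formed by adding one H⁺ to SO₄²⁻, giving HSO₄⁻. (b) pKa = -log(Ka) = -log(1.27e-02) = 1.90.

Conjugate acid: HSO₄⁻; pK_a = 1.90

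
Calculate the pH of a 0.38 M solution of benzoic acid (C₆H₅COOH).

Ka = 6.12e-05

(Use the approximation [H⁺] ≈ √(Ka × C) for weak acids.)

[H⁺] = √(Ka × C) = √(6.12e-05 × 0.38) = 4.8224e-03. pH = -log(4.8224e-03)

pH = 2.32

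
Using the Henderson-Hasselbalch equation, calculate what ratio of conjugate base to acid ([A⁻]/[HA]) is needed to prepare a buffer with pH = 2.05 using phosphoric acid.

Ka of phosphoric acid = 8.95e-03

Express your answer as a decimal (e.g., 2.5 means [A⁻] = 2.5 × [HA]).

pKa = -log(8.95e-03) = 2.0482. pH = pKa + log([A⁻]/[HA]), so log([A⁻]/[HA]) = pH − pKa = 2.05 − 2.0482 = 0.0018. [A⁻]/[HA] = 10^(0.0018) = 1.00

[A⁻]/[HA] = 1.00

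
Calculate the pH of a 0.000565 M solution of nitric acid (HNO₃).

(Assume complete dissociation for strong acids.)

[H⁺] = 0.000565 M for strong acid. pH = -log[H⁺] = -log(0.000565)

pH = 3.25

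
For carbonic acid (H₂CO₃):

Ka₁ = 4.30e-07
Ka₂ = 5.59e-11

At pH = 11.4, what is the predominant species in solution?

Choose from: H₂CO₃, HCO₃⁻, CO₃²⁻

pKa₁ = 6.37, pKa₂ = 10.25. For a polyprotic acid the predominant species crosses at each pKa: below pKa_n the protonated form dominates, above it the deprotonated form does. At pH = 11.4, the predominant species is CO₃²⁻.

CO₃²⁻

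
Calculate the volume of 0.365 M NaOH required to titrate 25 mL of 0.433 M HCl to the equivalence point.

At equivalence: moles acid = moles base. moles HCl = 0.433 × 25/1000 = 0.01082 mol. V_base = moles / 0.365 × 1000 = 29.7 mL.

V_{base} = 29.7 mL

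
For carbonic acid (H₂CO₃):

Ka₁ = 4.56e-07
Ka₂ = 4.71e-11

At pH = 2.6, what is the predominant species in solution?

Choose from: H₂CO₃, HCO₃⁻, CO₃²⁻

pKa₁ = 6.34, pKa₂ = 10.33. For a polyprotic acid the predominant species crosses at each pKa: below pKa_n the protonated form dominates, above it the deprotonated form does. At pH = 2.6, the predominant species is H₂CO₃.

H₂CO₃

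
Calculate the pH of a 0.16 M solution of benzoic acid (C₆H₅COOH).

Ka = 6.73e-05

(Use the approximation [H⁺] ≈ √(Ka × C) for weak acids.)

[H⁺] = √(Ka × C) = √(6.73e-05 × 0.16) = 3.2815e-03. pH = -log(3.2815e-03)

pH = 2.48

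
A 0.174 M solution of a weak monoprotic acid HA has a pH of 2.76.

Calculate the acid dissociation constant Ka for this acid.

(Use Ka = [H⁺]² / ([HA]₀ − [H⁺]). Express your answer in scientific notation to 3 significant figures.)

[H⁺] = 10^(−pH) = 10^(−2.76) = 1.738e-03 M. For HA ⇌ H⁺ + A⁻, Ka = [H⁺][A⁻]/[HA] = [H⁺]² / ([HA]₀ − [H⁺]) = (1.738e-03)² / (0.174 − 1.738e-03) = 1.75e-05.

K_a = 1.75e-05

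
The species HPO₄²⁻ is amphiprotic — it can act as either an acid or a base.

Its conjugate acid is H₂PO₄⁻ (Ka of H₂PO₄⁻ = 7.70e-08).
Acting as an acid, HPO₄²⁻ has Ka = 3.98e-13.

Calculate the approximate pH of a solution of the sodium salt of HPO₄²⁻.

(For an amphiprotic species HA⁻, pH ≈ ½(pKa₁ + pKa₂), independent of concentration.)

pKa₁ = -log(7.70e-08) = 7.11; pKa₂ = -log(3.98e-13) = 12.40. For an amphiprotic species, pH ≈ ½(pKa₁ + pKa₂) = ½(7.11 + 12.40) = 9.76.

pH = 9.76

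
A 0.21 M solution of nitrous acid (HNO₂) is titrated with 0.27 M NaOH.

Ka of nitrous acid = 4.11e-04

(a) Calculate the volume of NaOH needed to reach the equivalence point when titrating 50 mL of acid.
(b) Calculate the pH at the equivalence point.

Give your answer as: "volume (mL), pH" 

moles acid = 0.21 × 50/1000 = 0.0105 mol; V_base = moles/0.27 × 1000 = 38.9 mL. At equivalence only the conjugate base is present: [A⁻] = 0.0105/0.089 = 1.1813e-01 M. Kb = Kw/Ka = 2.43e-11; [OH⁻] = √(Kb × [A⁻]) = 1.6953e-06; pOH = 5.77; pH = 14 - pOH = 8.23.

V = 38.9 mL, pH = 8.23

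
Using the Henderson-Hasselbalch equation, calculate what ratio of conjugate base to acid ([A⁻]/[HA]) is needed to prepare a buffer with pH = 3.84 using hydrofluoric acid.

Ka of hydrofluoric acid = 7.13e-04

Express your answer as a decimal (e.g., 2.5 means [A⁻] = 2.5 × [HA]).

pKa = -log(7.13e-04) = 3.1469. pH = pKa + log([A⁻]/[HA]), so log([A⁻]/[HA]) = pH − pKa = 3.84 − 3.1469 = 0.6931. [A⁻]/[HA] = 10^(0.6931) = 4.93

[A⁻]/[HA] = 4.93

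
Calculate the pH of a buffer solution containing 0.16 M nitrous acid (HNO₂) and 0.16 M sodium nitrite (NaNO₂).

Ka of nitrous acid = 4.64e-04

pKa = -log(4.64e-04) = 3.33. pH = pKa + log([A⁻]/[HA]) = 3.33 + log(0.16/0.16)

pH = 3.33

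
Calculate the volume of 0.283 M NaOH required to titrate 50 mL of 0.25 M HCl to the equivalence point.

At equivalence: moles acid = moles base. moles HCl = 0.25 × 50/1000 = 0.0125 mol. V_base = moles / 0.283 × 1000 = 44.2 mL.

V_{base} = 44.2 mL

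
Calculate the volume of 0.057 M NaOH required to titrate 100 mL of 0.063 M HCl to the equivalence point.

At equivalence: moles acid = moles base. moles HCl = 0.063 × 100/1000 = 0.0063 mol. V_base = moles / 0.057 × 1000 = 110.5 mL.

V_{base} = 110.5 mL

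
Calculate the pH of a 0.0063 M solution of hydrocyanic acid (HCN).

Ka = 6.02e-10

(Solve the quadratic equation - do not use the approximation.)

x² + Ka×x - Ka×C = 0. Using quadratic formula: [H⁺] = 1.9472e-06

pH = 5.71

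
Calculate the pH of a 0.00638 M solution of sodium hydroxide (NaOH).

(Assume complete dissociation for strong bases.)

[OH⁻] = 0.00638 M for strong base. pOH = -log[OH⁻] = 2.20, pH = 14 - pOH

pH = 11.80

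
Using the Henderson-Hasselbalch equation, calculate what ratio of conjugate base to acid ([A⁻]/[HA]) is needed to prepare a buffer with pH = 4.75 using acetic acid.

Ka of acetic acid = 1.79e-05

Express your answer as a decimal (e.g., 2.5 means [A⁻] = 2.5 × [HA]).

pKa = -log(1.79e-05) = 4.7471. pH = pKa + log([A⁻]/[HA]), so log([A⁻]/[HA]) = pH − pKa = 4.75 − 4.7471 = 0.0029. [A⁻]/[HA] = 10^(0.0029) = 1.01

[A⁻]/[HA] = 1.01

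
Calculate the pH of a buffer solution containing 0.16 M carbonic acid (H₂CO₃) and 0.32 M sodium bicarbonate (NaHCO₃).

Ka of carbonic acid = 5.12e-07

pKa = -log(5.12e-07) = 6.29. pH = pKa + log([A⁻]/[HA]) = 6.29 + log(0.32/0.16)

pH = 6.59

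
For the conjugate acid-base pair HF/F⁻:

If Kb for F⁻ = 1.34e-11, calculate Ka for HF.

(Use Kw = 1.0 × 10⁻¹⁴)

For a conjugate pair Ka × Kb = Kw, so Ka = Kw/Kb = 1.0 × 10⁻¹⁴ / 1.34e-11 = 7.46e-04.

K_a = 7.46e-04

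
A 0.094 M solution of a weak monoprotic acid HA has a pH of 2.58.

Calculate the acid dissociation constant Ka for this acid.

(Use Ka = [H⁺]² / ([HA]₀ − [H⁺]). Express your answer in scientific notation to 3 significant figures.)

[H⁺] = 10^(−pH) = 10^(−2.58) = 2.630e-03 M. For HA ⇌ H⁺ + A⁻, Ka = [H⁺][A⁻]/[HA] = [H⁺]² / ([HA]₀ − [H⁺]) = (2.630e-03)² / (0.094 − 2.630e-03) = 7.57e-05.

K_a = 7.57e-05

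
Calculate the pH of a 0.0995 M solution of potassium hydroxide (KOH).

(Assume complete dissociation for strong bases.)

[OH⁻] = 0.0995 M for strong base. pOH = -log[OH⁻] = 1.00, pH = 14 - pOH

pH = 13.00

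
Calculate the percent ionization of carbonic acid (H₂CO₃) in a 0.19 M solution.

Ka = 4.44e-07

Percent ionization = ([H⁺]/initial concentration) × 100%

Using Ka equilibrium: x² + Ka×x - Ka×C = 0. Solving: [H⁺] = 2.9023e-04. Percent = (2.9023e-04/0.19) × 100

Percent ionization = 0.153%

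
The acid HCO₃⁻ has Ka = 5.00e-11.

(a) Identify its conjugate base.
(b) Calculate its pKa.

(a) The conjugate base is formed by removing one H⁺ from HCO₃⁻, giving CO₃²⁻. (b) pKa = -log(Ka) = -log(5.00e-11) = 10.30.

Conjugate base: CO₃²⁻; pK_a = 10.30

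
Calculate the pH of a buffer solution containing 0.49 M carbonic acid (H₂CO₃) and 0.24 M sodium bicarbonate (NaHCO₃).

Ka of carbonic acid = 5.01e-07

pKa = -log(5.01e-07) = 6.30. pH = pKa + log([A⁻]/[HA]) = 6.30 + log(0.24/0.49)

pH = 5.99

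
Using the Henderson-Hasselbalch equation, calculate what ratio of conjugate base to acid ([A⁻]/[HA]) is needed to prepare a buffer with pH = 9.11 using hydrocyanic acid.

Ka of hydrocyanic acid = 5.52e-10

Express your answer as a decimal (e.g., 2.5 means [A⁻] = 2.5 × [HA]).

pKa = -log(5.52e-10) = 9.2581. pH = pKa + log([A⁻]/[HA]), so log([A⁻]/[HA]) = pH − pKa = 9.11 − 9.2581 = -0.1481. [A⁻]/[HA] = 10^(-0.1481) = 0.711

[A⁻]/[HA] = 0.711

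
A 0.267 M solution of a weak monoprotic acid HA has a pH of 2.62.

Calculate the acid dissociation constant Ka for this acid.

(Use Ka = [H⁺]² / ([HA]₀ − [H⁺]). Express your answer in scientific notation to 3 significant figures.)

[H⁺] = 10^(−pH) = 10^(−2.62) = 2.399e-03 M. For HA ⇌ H⁺ + A⁻, Ka = [H⁺][A⁻]/[HA] = [H⁺]² / ([HA]₀ − [H⁺]) = (2.399e-03)² / (0.267 − 2.399e-03) = 2.17e-05.

K_a = 2.17e-05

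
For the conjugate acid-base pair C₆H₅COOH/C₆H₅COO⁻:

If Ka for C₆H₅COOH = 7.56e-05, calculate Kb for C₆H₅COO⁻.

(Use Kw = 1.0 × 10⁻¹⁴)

For a conjugate pair Ka × Kb = Kw, so Kb = Kw/Ka = 1.0 × 10⁻¹⁴ / 7.56e-05 = 1.32e-10.

K_b = 1.32e-10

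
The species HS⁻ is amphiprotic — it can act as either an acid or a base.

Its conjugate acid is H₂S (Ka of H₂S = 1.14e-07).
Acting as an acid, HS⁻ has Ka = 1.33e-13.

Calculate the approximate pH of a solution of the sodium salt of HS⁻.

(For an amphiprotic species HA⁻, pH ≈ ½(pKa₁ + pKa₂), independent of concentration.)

pKa₁ = -log(1.14e-07) = 6.94; pKa₂ = -log(1.33e-13) = 12.88. For an amphiprotic species, pH ≈ ½(pKa₁ + pKa₂) = ½(6.94 + 12.88) = 9.91.

pH = 9.91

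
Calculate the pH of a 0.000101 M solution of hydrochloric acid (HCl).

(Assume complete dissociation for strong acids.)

[H⁺] = 0.000101 M for strong acid. pH = -log[H⁺] = -log(0.000101)

pH = 4.00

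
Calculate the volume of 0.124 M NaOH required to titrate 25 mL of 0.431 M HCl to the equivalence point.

At equivalence: moles acid = moles base. moles HCl = 0.431 × 25/1000 = 0.01077 mol. V_base = moles / 0.124 × 1000 = 86.9 mL.

V_{base} = 86.9 mL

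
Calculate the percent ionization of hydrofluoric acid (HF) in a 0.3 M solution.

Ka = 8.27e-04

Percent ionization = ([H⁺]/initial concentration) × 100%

Using Ka equilibrium: x² + Ka×x - Ka×C = 0. Solving: [H⁺] = 1.5343e-02. Percent = (1.5343e-02/0.3) × 100

Percent ionization = 5.11%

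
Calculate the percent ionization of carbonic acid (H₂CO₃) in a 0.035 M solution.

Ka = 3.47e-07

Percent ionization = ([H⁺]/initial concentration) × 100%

Using Ka equilibrium: x² + Ka×x - Ka×C = 0. Solving: [H⁺] = 1.1003e-04. Percent = (1.1003e-04/0.035) × 100

Percent ionization = 0.314%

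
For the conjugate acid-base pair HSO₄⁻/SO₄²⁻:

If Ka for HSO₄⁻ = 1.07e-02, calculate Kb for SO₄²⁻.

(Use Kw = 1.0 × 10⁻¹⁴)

For a conjugate pair Ka × Kb = Kw, so Kb = Kw/Ka = 1.0 × 10⁻¹⁴ / 1.07e-02 = 9.35e-13.

K_b = 9.35e-13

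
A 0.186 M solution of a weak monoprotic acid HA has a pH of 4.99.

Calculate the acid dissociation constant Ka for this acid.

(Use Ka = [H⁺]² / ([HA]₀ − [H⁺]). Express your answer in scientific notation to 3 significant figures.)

[H⁺] = 10^(−pH) = 10^(−4.99) = 1.023e-05 M. For HA ⇌ H⁺ + A⁻, Ka = [H⁺][A⁻]/[HA] = [H⁺]² / ([HA]₀ − [H⁺]) = (1.023e-05)² / (0.186 − 1.023e-05) = 5.63e-10.

K_a = 5.63e-10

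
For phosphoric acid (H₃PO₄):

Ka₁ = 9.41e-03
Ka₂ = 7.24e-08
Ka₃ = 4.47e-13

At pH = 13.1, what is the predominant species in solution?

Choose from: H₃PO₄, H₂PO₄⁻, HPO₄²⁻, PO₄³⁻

pKa₁ = 2.03, pKa₂ = 7.14, pKa₃ = 12.35. For a polyprotic acid the predominant species crosses at each pKa: below pKa_n the protonated form dominates, above it the deprotonated form does. At pH = 13.1, the predominant species is PO₄³⁻.

PO₄³⁻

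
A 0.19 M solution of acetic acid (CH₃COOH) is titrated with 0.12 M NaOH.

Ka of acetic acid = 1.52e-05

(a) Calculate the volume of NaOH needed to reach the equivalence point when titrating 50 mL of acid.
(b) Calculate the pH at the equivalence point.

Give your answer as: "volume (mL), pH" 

moles acid = 0.19 × 50/1000 = 0.0095 mol; V_base = moles/0.12 × 1000 = 79.2 mL. At equivalence only the conjugate base is present: [A⁻] = 0.0095/0.129 = 7.3548e-02 M. Kb = Kw/Ka = 6.58e-10; [OH⁻] = √(Kb × [A⁻]) = 6.9561e-06; pOH = 5.16; pH = 14 - pOH = 8.84.

V = 79.2 mL, pH = 8.84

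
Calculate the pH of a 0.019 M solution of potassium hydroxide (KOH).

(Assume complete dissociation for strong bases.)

[OH⁻] = 0.019 M for strong base. pOH = -log[OH⁻] = 1.72, pH = 14 - pOH

pH = 12.28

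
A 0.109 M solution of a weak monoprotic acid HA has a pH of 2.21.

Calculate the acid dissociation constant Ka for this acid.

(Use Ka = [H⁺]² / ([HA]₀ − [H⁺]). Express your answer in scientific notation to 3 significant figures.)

[H⁺] = 10^(−pH) = 10^(−2.21) = 6.166e-03 M. For HA ⇌ H⁺ + A⁻, Ka = [H⁺][A⁻]/[HA] = [H⁺]² / ([HA]₀ − [H⁺]) = (6.166e-03)² / (0.109 − 6.166e-03) = 3.70e-04.

K_a = 3.70e-04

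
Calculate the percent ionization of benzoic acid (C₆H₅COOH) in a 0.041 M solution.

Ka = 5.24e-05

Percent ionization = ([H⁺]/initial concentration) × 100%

Using Ka equilibrium: x² + Ka×x - Ka×C = 0. Solving: [H⁺] = 1.4398e-03. Percent = (1.4398e-03/0.041) × 100

Percent ionization = 3.51%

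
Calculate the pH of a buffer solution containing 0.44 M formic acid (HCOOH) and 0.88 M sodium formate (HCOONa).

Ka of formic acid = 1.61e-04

pKa = -log(1.61e-04) = 3.79. pH = pKa + log([A⁻]/[HA]) = 3.79 + log(0.88/0.44)

pH = 4.09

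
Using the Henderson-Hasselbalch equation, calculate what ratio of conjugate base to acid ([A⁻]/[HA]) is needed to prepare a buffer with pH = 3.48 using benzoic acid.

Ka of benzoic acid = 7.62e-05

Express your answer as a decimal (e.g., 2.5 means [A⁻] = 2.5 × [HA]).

pKa = -log(7.62e-05) = 4.1180. pH = pKa + log([A⁻]/[HA]), so log([A⁻]/[HA]) = pH − pKa = 3.48 − 4.1180 = -0.6380. [A⁻]/[HA] = 10^(-0.6380) = 0.230

[A⁻]/[HA] = 0.230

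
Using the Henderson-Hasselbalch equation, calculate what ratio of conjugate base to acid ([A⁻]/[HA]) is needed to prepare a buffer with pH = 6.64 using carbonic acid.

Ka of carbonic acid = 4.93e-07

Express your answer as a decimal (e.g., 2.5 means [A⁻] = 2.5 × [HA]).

pKa = -log(4.93e-07) = 6.3072. pH = pKa + log([A⁻]/[HA]), so log([A⁻]/[HA]) = pH − pKa = 6.64 − 6.3072 = 0.3328. [A⁻]/[HA] = 10^(0.3328) = 2.15

[A⁻]/[HA] = 2.15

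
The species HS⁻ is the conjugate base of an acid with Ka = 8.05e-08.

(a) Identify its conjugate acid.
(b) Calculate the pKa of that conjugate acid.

(a) The conjugate acid is formed by adding one H⁺ to HS⁻, giving H₂S. (b) pKa = -log(Ka) = -log(8.05e-08) = 7.09.

Conjugate acid: H₂S; pK_a = 7.09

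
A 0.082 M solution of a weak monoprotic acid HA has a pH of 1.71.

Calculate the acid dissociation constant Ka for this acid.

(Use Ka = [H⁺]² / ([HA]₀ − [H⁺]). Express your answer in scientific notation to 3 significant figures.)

[H⁺] = 10^(−pH) = 10^(−1.71) = 1.950e-02 M. For HA ⇌ H⁺ + A⁻, Ka = [H⁺][A⁻]/[HA] = [H⁺]² / ([HA]₀ − [H⁺]) = (1.950e-02)² / (0.082 − 1.950e-02) = 6.08e-03.

K_a = 6.08e-03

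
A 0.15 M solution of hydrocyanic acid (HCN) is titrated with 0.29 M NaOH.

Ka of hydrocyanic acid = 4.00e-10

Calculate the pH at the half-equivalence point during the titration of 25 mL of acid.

At half-equivalence [HA] = [A⁻], so Henderson-Hasselbalch gives pH = pKa = -log(4.00e-10) = 9.40.

pH = pKa = 9.40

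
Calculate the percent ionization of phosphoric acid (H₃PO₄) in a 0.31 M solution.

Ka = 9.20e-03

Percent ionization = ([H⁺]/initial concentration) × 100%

Using Ka equilibrium: x² + Ka×x - Ka×C = 0. Solving: [H⁺] = 4.9002e-02. Percent = (4.9002e-02/0.31) × 100

Percent ionization = 15.8%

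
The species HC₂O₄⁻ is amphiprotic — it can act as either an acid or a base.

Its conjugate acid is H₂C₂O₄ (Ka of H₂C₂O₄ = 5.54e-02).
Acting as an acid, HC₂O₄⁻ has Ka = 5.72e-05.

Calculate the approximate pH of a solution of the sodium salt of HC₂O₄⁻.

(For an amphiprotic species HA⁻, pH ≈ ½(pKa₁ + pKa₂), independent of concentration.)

pKa₁ = -log(5.54e-02) = 1.26; pKa₂ = -log(5.72e-05) = 4.24. For an amphiprotic species, pH ≈ ½(pKa₁ + pKa₂) = ½(1.26 + 4.24) = 2.75.

pH = 2.75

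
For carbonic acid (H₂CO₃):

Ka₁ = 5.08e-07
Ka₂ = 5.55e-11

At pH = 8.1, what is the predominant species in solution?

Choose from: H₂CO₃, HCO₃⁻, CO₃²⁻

pKa₁ = 6.29, pKa₂ = 10.26. For a polyprotic acid the predominant species crosses at each pKa: below pKa_n the protonated form dominates, above it the deprotonated form does. At pH = 8.1, the predominant species is HCO₃⁻.

HCO₃⁻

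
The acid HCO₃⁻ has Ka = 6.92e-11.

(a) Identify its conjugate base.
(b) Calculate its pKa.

(a) The conjugate base is formed by removing one H⁺ from HCO₃⁻, giving CO₃²⁻. (b) pKa = -log(Ka) = -log(6.92e-11) = 10.16.

Conjugate base: CO₃²⁻; pK_a = 10.16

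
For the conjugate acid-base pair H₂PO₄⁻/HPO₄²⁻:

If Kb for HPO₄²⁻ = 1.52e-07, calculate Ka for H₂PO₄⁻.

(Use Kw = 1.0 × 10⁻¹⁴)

For a conjugate pair Ka × Kb = Kw, so Ka = Kw/Kb = 1.0 × 10⁻¹⁴ / 1.52e-07 = 6.58e-08.

K_a = 6.58e-08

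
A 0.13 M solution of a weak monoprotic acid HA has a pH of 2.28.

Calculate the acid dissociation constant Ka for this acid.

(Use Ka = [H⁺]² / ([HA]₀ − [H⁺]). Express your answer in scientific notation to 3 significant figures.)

[H⁺] = 10^(−pH) = 10^(−2.28) = 5.248e-03 M. For HA ⇌ H⁺ + A⁻, Ka = [H⁺][A⁻]/[HA] = [H⁺]² / ([HA]₀ − [H⁺]) = (5.248e-03)² / (0.13 − 5.248e-03) = 2.21e-04.

K_a = 2.21e-04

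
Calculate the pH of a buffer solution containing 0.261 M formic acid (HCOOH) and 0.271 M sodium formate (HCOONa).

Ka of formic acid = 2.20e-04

pKa = -log(2.20e-04) = 3.66. pH = pKa + log([A⁻]/[HA]) = 3.66 + log(0.271/0.261)

pH = 3.67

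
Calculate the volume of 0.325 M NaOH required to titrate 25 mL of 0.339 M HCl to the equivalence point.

At equivalence: moles acid = moles base. moles HCl = 0.339 × 25/1000 = 0.008475 mol. V_base = moles / 0.325 × 1000 = 26.1 mL.

V_{base} = 26.1 mL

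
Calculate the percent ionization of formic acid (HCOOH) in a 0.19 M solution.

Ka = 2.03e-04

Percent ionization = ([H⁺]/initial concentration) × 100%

Using Ka equilibrium: x² + Ka×x - Ka×C = 0. Solving: [H⁺] = 6.1098e-03. Percent = (6.1098e-03/0.19) × 100

Percent ionization = 3.22%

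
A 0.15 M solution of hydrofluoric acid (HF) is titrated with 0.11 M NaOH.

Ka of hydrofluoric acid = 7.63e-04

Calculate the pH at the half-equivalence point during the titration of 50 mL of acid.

At half-equivalence [HA] = [A⁻], so Henderson-Hasselbalch gives pH = pKa = -log(7.63e-04) = 3.12.

pH = pKa = 3.12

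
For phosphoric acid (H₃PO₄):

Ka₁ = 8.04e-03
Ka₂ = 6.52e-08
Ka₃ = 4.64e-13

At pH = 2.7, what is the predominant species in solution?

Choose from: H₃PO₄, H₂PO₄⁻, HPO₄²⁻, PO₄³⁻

pKa₁ = 2.09, pKa₂ = 7.19, pKa₃ = 12.33. For a polyprotic acid the predominant species crosses at each pKa: below pKa_n the protonated form dominates, above it the deprotonated form does. At pH = 2.7, the predominant species is H₂PO₄⁻.

H₂PO₄⁻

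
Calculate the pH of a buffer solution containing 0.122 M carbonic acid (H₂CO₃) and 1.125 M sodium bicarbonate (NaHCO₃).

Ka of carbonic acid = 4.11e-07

pKa = -log(4.11e-07) = 6.39. pH = pKa + log([A⁻]/[HA]) = 6.39 + log(1.125/0.122)

pH = 7.35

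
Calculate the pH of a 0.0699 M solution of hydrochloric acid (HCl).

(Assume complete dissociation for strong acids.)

[H⁺] = 0.0699 M for strong acid. pH = -log[H⁺] = -log(0.0699)

pH = 1.16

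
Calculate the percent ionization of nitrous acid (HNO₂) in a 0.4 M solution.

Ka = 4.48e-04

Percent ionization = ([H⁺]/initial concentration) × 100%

Using Ka equilibrium: x² + Ka×x - Ka×C = 0. Solving: [H⁺] = 1.3164e-02. Percent = (1.3164e-02/0.4) × 100

Percent ionization = 3.29%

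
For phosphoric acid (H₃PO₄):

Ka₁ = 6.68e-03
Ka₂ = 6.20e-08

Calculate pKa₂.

pKa₂ = -log(Ka₂) = -log(6.20e-08) = 7.21.

pK_{a2} = 7.21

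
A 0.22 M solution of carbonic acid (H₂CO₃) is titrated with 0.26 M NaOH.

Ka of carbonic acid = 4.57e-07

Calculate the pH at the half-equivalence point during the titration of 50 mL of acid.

At half-equivalence [HA] = [A⁻], so Henderson-Hasselbalch gives pH = pKa = -log(4.57e-07) = 6.34.

pH = pKa = 6.34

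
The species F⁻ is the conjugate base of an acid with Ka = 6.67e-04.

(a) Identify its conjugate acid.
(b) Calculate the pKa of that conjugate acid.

(a) The conjugate acid is formed by adding one H⁺ to F⁻, giving HF. (b) pKa = -log(Ka) = -log(6.67e-04) = 3.18.

Conjugate acid: HF; pK_a = 3.18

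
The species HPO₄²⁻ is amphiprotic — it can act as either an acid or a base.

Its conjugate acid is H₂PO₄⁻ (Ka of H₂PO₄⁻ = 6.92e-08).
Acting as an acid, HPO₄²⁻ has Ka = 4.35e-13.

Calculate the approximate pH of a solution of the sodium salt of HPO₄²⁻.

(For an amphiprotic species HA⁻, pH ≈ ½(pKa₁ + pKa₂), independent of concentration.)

pKa₁ = -log(6.92e-08) = 7.16; pKa₂ = -log(4.35e-13) = 12.36. For an amphiprotic species, pH ≈ ½(pKa₁ + pKa₂) = ½(7.16 + 12.36) = 9.76.

pH = 9.76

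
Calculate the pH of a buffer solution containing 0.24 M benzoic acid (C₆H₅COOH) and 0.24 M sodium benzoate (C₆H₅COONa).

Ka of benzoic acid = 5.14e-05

pKa = -log(5.14e-05) = 4.29. pH = pKa + log([A⁻]/[HA]) = 4.29 + log(0.24/0.24)

pH = 4.29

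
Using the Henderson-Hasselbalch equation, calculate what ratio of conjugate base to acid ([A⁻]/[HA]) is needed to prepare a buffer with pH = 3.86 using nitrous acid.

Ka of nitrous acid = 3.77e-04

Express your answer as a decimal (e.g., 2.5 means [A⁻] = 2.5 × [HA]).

pKa = -log(3.77e-04) = 3.4237. pH = pKa + log([A⁻]/[HA]), so log([A⁻]/[HA]) = pH − pKa = 3.86 − 3.4237 = 0.4363. [A⁻]/[HA] = 10^(0.4363) = 2.73

[A⁻]/[HA] = 2.73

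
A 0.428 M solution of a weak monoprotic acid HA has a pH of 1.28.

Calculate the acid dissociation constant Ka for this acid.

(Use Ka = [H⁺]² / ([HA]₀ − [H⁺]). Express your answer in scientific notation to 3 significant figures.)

[H⁺] = 10^(−pH) = 10^(−1.28) = 5.248e-02 M. For HA ⇌ H⁺ + A⁻, Ka = [H⁺][A⁻]/[HA] = [H⁺]² / ([HA]₀ − [H⁺]) = (5.248e-02)² / (0.428 − 5.248e-02) = 7.33e-03.

K_a = 7.33e-03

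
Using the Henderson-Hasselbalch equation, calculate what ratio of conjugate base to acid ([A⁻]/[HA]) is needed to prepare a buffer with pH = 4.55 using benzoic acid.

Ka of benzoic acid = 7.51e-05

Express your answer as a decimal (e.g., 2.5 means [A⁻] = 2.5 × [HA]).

pKa = -log(7.51e-05) = 4.1244. pH = pKa + log([A⁻]/[HA]), so log([A⁻]/[HA]) = pH − pKa = 4.55 − 4.1244 = 0.4256. [A⁻]/[HA] = 10^(0.4256) = 2.66

[A⁻]/[HA] = 2.66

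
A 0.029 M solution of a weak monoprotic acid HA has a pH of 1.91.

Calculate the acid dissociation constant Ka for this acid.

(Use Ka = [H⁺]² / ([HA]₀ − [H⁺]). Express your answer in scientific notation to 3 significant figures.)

[H⁺] = 10^(−pH) = 10^(−1.91) = 1.230e-02 M. For HA ⇌ H⁺ + A⁻, Ka = [H⁺][A⁻]/[HA] = [H⁺]² / ([HA]₀ − [H⁺]) = (1.230e-02)² / (0.029 − 1.230e-02) = 9.06e-03.

K_a = 9.06e-03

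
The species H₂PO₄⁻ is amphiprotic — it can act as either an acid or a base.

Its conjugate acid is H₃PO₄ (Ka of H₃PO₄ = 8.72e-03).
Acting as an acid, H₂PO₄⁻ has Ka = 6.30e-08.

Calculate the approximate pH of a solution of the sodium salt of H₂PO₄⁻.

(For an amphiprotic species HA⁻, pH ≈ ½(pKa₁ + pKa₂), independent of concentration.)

pKa₁ = -log(8.72e-03) = 2.06; pKa₂ = -log(6.30e-08) = 7.20. For an amphiprotic species, pH ≈ ½(pKa₁ + pKa₂) = ½(2.06 + 7.20) = 4.63.

pH = 4.63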